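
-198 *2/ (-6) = 66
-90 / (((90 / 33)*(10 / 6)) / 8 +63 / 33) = -3960 / 109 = -36.33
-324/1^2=-324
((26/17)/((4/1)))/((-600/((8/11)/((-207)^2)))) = -13/1201914450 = -0.00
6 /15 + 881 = 4407 /5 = 881.40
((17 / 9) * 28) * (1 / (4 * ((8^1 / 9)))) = 119 / 8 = 14.88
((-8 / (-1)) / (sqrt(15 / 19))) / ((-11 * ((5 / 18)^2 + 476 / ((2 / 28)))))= -864 * sqrt(285) / 118753855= -0.00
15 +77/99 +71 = 781/9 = 86.78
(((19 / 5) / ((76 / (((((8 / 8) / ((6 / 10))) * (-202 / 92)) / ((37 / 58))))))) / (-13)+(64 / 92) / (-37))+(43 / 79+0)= 5742715 / 10487724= 0.55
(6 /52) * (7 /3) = 7 /26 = 0.27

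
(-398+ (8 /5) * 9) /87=-1918 /435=-4.41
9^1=9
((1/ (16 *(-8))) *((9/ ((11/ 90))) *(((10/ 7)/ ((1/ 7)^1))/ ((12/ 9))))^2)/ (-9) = 264.76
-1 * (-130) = 130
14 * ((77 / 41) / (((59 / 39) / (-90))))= -3783780 / 2419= -1564.19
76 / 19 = 4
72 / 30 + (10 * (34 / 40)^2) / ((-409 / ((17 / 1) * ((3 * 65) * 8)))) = -953127 / 2045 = -466.08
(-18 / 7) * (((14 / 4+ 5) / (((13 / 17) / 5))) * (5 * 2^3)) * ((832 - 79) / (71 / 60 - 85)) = 23502636000 / 457639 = 51356.28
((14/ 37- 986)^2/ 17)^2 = 3265450053.98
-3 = -3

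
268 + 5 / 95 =5093 / 19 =268.05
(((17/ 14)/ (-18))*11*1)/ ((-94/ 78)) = 2431/ 3948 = 0.62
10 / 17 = 0.59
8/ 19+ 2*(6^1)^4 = 49256/ 19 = 2592.42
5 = 5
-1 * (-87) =87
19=19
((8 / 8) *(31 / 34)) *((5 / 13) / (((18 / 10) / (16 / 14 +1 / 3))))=24025 / 83538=0.29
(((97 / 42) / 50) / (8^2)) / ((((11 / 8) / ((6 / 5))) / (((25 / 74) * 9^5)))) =5727753 / 455840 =12.57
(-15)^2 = 225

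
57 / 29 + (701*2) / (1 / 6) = 244005 / 29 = 8413.97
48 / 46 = 24 / 23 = 1.04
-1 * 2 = -2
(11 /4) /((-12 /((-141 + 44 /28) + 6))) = 30.58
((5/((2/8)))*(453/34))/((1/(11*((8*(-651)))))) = -259514640/17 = -15265567.06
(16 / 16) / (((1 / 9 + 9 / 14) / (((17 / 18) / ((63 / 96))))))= 544 / 285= 1.91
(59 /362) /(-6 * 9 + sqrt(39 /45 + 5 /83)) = -1983285 /656897146 -59 * sqrt(1436730) /1313794292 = -0.00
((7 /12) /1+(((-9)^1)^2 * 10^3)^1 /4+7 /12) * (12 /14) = 121507 /7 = 17358.14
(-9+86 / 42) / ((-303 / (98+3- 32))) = 1.58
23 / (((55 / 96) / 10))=4416 / 11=401.45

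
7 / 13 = 0.54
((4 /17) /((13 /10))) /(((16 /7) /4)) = 0.32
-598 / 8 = -299 / 4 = -74.75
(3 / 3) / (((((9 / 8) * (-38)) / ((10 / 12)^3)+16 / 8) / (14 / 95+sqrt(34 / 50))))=-25 * sqrt(17) / 8984-175 / 85348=-0.01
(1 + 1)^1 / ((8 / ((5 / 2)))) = 5 / 8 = 0.62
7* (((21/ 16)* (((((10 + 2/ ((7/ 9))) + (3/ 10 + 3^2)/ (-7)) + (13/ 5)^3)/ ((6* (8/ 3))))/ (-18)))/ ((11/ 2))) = -117677/ 704000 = -0.17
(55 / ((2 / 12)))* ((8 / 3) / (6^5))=55 / 486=0.11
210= 210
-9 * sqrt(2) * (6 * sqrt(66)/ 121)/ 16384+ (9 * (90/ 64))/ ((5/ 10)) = 405/ 16-27 * sqrt(33)/ 495616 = 25.31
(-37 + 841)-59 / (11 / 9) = 8313 / 11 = 755.73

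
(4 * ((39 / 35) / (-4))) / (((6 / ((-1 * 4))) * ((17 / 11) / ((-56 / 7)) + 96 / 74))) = 84656 / 125825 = 0.67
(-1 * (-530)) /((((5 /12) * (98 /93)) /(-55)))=-3253140 /49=-66390.61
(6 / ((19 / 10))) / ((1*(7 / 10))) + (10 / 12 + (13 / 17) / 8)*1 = 295207 / 54264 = 5.44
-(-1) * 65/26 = 5/2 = 2.50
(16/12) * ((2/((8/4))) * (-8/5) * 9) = -96/5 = -19.20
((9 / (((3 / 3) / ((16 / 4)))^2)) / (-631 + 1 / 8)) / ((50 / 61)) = -35136 / 126175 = -0.28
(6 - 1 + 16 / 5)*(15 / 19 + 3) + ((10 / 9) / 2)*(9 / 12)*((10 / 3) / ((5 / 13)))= 59311 / 1710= 34.68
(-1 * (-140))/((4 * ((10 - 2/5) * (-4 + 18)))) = 25/96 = 0.26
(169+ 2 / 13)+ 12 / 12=2212 / 13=170.15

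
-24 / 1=-24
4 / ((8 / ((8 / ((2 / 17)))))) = 34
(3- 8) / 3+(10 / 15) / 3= -13 / 9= -1.44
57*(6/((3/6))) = 684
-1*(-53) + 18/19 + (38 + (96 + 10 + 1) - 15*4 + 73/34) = 91147/646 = 141.09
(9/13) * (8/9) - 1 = -5/13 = -0.38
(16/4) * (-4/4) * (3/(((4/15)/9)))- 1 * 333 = -738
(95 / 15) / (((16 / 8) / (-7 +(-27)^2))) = 2286.33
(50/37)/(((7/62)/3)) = 9300/259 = 35.91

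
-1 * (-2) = 2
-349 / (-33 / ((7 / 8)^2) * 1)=17101 / 2112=8.10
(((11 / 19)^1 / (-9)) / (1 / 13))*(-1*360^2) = 2059200 / 19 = 108378.95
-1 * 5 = -5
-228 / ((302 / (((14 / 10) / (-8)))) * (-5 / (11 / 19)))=-231 / 15100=-0.02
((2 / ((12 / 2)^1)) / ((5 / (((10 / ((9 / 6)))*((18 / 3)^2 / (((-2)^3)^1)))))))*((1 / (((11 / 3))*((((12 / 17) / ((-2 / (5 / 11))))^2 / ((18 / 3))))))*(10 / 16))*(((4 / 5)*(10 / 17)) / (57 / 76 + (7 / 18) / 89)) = -599148 / 12085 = -49.58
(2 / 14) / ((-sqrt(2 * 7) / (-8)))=4 * sqrt(14) / 49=0.31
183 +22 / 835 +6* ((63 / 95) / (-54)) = 2902544 / 15865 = 182.95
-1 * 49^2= -2401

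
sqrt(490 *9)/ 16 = 21 *sqrt(10)/ 16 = 4.15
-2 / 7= -0.29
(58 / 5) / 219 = 58 / 1095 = 0.05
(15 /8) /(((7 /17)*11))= 255 /616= 0.41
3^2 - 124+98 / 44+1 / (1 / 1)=-2459 / 22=-111.77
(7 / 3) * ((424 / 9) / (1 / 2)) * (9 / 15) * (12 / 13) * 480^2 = 364707840 / 13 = 28054449.23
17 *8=136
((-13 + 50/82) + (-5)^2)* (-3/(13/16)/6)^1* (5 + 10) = -62040/533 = -116.40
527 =527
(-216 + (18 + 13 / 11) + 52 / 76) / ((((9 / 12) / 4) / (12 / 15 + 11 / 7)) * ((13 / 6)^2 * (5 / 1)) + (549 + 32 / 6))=-217749504 / 617485693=-0.35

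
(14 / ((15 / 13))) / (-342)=-91 / 2565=-0.04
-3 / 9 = -0.33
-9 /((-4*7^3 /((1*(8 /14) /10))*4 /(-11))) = -99 /96040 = -0.00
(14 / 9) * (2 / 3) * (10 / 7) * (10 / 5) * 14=1120 / 27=41.48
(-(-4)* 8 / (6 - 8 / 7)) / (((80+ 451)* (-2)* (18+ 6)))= -7 / 27081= -0.00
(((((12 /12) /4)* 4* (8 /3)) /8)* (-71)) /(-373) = 0.06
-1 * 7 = -7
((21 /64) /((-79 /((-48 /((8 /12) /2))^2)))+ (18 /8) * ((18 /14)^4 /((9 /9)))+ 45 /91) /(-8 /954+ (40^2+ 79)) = -373954751325 /7899316247732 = -0.05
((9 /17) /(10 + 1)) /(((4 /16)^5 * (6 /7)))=10752 /187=57.50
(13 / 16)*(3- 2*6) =-117 / 16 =-7.31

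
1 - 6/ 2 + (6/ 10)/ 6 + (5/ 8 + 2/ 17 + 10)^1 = 6013/ 680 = 8.84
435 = 435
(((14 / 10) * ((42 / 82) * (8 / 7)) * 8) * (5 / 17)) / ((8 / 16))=2688 / 697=3.86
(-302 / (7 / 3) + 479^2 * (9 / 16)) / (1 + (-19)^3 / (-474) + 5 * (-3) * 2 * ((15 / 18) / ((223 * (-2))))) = 763183608237 / 91906304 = 8303.93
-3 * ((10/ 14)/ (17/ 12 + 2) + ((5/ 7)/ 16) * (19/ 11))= -6195/ 7216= -0.86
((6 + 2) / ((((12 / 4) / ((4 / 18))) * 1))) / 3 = 16 / 81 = 0.20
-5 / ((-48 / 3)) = 5 / 16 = 0.31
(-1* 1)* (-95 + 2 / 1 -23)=116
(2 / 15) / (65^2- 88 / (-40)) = 1 / 31704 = 0.00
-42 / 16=-21 / 8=-2.62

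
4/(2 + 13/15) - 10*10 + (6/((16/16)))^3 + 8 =5392/43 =125.40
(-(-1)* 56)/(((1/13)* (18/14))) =5096/9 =566.22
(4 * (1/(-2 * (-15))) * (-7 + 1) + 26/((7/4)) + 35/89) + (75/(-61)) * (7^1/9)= 7692254/570045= 13.49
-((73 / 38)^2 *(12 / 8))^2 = -255584169 / 8340544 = -30.64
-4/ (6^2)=-0.11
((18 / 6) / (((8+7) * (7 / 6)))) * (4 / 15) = 0.05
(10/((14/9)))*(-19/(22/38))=-16245/77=-210.97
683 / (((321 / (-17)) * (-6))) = 11611 / 1926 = 6.03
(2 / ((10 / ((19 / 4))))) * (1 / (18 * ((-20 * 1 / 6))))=-19 / 1200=-0.02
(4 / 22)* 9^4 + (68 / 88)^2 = 577657 / 484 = 1193.51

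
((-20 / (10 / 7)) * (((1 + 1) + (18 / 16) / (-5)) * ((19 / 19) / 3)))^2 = 247009 / 3600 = 68.61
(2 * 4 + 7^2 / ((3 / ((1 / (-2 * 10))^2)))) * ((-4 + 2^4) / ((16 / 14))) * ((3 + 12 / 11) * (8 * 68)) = 10334079 / 55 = 187892.35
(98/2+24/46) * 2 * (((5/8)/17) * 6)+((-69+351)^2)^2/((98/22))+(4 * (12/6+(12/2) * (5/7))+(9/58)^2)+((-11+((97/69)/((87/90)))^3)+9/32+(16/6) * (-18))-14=660566570726367067795/465289829984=1419688392.39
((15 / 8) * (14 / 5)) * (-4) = -21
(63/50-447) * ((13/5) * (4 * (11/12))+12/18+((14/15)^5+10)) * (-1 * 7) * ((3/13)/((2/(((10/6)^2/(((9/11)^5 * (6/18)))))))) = 10228745190467419/59787112500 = 171086.12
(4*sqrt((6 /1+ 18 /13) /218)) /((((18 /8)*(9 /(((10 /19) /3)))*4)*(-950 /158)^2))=199712*sqrt(4251) /295220791125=0.00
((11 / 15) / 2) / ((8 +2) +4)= 11 / 420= 0.03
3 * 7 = 21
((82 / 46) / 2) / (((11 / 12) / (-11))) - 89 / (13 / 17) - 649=-232048 / 299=-776.08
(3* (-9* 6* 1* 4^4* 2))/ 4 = -20736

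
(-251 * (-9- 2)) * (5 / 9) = 13805 / 9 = 1533.89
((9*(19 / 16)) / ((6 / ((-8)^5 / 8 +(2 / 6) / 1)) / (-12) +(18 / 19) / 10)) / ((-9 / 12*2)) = -22178035 / 295268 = -75.11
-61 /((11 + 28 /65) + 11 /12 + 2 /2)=-4.57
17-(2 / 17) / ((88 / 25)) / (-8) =101753 / 5984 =17.00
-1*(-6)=6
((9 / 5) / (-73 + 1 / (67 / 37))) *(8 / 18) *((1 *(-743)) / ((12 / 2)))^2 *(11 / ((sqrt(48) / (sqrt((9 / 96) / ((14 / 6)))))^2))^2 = -4475461243 / 311749509120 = -0.01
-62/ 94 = -31/ 47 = -0.66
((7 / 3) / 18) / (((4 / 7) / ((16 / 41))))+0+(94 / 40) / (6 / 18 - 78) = 300593 / 5158620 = 0.06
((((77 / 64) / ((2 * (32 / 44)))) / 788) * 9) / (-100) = -7623 / 80691200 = -0.00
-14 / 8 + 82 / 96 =-43 / 48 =-0.90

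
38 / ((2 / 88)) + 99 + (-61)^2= 5492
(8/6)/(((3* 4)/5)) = 0.56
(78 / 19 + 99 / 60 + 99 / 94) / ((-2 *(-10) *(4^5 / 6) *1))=364797 / 182886400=0.00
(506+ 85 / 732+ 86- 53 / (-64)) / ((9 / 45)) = 34722815 / 11712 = 2964.72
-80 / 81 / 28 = -20 / 567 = -0.04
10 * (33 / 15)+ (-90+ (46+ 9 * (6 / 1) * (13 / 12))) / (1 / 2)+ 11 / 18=929 / 18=51.61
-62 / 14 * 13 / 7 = -403 / 49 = -8.22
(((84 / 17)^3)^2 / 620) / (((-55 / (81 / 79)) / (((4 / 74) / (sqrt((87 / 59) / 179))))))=-4742523426816 * sqrt(918807) / 17442740879881075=-0.26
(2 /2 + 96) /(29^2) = 97 /841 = 0.12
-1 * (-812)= 812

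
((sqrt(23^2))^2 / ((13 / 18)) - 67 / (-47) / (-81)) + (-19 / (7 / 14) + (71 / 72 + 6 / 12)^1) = 275538193 / 395928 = 695.93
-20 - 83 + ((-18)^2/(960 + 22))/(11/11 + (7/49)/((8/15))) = -3581611/34861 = -102.74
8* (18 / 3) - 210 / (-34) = 54.18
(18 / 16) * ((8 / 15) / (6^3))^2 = 1 / 145800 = 0.00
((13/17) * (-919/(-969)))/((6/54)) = 35841/5491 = 6.53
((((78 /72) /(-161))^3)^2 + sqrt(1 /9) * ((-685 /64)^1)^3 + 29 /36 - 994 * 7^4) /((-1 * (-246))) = -9703.26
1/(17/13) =13/17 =0.76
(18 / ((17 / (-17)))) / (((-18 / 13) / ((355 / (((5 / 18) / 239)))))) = 3970746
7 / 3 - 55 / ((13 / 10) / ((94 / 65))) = -29837 / 507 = -58.85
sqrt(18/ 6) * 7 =12.12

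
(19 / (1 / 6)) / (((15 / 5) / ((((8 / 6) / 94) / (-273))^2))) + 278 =411915671774 / 1481711049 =278.00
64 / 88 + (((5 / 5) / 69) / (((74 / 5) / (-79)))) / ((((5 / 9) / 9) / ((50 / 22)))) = -39709 / 18722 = -2.12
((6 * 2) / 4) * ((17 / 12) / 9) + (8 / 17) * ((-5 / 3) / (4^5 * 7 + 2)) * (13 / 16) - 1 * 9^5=-59048.53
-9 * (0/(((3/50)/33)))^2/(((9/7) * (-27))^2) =0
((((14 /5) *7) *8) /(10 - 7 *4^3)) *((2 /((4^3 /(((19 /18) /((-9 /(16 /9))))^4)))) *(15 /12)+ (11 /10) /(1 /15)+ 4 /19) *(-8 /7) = 8034590951166752 /1175189301297441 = 6.84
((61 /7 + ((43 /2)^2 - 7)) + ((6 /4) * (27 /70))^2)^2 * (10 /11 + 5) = 1076591753485573 /845152000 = 1273843.94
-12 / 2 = -6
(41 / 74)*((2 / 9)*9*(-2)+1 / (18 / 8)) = -656 / 333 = -1.97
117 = 117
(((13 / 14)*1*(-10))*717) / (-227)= 46605 / 1589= 29.33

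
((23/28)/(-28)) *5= -115/784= -0.15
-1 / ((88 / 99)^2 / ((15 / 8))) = -1215 / 512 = -2.37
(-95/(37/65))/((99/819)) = -561925/407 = -1380.65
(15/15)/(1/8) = 8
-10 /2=-5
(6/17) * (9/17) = 54/289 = 0.19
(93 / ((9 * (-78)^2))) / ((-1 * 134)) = -31 / 2445768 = -0.00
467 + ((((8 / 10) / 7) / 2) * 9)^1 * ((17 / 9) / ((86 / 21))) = 100456 / 215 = 467.24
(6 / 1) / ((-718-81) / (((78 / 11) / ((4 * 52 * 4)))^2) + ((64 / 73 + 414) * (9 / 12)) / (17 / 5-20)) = -654372 / 1199675513233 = -0.00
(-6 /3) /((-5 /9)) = 18 /5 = 3.60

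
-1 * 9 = -9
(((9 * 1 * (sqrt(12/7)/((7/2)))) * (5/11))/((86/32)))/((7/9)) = 25920 * sqrt(21)/162239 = 0.73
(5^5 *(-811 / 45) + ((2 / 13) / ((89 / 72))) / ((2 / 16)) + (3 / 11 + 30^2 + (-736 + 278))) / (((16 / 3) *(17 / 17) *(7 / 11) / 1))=-400014052 / 24297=-16463.52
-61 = -61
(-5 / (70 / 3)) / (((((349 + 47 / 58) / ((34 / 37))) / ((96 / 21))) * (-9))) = 31552 / 110351871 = 0.00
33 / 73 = 0.45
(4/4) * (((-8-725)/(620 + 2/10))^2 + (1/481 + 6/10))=46228760173/23126963405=2.00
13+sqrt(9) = 16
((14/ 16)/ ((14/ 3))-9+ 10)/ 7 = 19/ 112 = 0.17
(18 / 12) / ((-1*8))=-3 / 16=-0.19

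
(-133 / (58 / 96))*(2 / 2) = -6384 / 29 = -220.14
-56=-56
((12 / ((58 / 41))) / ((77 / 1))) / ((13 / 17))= 4182 / 29029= 0.14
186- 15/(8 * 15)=1487/8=185.88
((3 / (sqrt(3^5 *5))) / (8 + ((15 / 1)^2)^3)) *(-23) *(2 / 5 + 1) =-161 *sqrt(15) / 2562892425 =-0.00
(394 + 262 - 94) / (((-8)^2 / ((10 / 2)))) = 1405 / 32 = 43.91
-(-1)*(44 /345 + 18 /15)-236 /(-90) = 4088 /1035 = 3.95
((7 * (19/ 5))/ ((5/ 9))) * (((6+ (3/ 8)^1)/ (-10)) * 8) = -61047/ 250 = -244.19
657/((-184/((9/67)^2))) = -53217/825976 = -0.06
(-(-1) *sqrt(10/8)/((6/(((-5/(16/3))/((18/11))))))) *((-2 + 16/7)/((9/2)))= -55 *sqrt(5)/18144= -0.01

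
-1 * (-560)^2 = -313600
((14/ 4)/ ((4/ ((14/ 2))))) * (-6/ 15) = -49/ 20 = -2.45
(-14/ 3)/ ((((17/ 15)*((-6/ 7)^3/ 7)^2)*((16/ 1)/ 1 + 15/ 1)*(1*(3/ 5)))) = -1008840175/ 36881568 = -27.35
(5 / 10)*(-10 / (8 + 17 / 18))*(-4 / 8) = 45 / 161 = 0.28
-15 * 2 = -30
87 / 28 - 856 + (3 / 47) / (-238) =-19080925 / 22372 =-852.89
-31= -31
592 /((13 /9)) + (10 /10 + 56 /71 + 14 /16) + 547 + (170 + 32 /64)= 8343993 /7384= 1130.01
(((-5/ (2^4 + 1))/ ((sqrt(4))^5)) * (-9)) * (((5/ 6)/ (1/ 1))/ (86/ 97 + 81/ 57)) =138225/ 4627264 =0.03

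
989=989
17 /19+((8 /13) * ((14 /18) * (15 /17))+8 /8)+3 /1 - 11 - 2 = -96782 /12597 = -7.68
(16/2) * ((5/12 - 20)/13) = -470/39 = -12.05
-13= -13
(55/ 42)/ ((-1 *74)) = -0.02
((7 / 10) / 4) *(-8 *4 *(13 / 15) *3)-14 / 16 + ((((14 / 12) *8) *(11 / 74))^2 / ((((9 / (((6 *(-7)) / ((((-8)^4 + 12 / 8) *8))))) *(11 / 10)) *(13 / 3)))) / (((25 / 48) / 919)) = -24719275637 / 1591051800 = -15.54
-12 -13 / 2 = -37 / 2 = -18.50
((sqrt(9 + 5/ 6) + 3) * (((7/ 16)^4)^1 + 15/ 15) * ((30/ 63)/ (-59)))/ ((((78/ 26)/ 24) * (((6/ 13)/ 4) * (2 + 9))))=-4415905 * sqrt(354)/ 502419456 - 4415905/ 27912192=-0.32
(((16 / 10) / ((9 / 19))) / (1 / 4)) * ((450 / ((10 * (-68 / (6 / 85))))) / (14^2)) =-228 / 70805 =-0.00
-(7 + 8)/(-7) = 15/7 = 2.14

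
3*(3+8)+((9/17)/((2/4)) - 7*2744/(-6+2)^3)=45449/136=334.18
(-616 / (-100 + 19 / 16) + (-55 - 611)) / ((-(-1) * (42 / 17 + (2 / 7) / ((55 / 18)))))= -200794825 / 780363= -257.31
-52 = -52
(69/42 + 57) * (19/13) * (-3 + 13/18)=-639559/3276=-195.23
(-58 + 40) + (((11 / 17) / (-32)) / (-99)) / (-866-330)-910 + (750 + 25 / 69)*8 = 29716657151 / 5855616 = 5074.90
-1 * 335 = -335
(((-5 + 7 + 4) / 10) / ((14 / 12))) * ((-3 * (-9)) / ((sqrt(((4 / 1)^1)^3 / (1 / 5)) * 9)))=27 * sqrt(5) / 700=0.09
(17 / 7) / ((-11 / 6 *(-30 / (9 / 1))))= 153 / 385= 0.40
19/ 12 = 1.58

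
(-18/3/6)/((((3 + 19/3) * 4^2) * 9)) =-1/1344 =-0.00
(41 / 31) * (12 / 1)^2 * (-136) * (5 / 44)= -1003680 / 341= -2943.34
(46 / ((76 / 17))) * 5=1955 / 38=51.45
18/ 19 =0.95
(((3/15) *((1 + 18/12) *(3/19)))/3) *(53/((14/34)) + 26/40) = 18111/5320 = 3.40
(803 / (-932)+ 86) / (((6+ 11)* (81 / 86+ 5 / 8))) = 6824014 / 2134979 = 3.20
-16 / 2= -8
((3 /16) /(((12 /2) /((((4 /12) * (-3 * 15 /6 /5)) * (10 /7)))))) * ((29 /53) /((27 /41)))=-5945 /320544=-0.02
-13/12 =-1.08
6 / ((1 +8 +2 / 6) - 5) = 18 / 13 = 1.38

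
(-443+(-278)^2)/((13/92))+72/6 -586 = 543223.85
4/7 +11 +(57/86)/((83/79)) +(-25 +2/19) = -12049637/949354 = -12.69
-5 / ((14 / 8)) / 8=-5 / 14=-0.36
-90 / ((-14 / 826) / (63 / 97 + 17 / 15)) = 918276 / 97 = 9466.76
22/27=0.81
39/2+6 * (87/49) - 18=1191/98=12.15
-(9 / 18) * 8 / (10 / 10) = -4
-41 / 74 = -0.55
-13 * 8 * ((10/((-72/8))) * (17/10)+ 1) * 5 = 4160/9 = 462.22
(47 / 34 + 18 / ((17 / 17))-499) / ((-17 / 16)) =130456 / 289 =451.40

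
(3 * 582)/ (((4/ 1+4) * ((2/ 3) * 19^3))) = 0.05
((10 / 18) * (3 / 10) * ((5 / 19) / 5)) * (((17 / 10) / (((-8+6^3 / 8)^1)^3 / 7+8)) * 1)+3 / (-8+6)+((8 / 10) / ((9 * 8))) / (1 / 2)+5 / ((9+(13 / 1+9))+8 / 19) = -229843261 / 174304100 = -1.32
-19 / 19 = -1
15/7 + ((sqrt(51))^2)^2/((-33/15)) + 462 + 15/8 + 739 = 14011/616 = 22.75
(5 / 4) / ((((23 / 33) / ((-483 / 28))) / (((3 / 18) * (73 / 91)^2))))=-879285 / 264992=-3.32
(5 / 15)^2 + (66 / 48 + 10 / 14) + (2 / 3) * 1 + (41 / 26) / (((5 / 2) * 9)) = 96221 / 32760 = 2.94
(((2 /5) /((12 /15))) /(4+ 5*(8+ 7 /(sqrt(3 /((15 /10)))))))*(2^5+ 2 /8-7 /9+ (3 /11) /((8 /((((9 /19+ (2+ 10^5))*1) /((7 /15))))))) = 772834193 /6336918-3864170965*sqrt(2) /79664112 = 53.36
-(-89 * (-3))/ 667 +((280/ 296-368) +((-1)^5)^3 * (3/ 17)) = -154236939/ 419543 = -367.63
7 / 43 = 0.16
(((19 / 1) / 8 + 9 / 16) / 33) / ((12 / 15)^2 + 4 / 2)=1175 / 34848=0.03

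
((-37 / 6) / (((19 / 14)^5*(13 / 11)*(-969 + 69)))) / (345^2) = 27361796 / 2586147672493125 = 0.00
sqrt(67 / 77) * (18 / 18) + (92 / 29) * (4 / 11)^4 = 23552 / 424589 + sqrt(5159) / 77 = 0.99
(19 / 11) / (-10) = -19 / 110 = -0.17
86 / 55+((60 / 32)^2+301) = 306.08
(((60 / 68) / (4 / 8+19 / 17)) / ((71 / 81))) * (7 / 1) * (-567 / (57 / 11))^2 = 52153.69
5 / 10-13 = -25 / 2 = -12.50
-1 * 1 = -1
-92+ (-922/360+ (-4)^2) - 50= -23141/180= -128.56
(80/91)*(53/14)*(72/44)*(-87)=-3319920/7007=-473.80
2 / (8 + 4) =1 / 6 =0.17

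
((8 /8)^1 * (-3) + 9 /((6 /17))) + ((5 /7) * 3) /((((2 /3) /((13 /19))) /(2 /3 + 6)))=9885 /266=37.16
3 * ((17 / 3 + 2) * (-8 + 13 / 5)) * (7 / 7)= -621 / 5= -124.20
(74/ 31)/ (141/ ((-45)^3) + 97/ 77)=86538375/ 45612718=1.90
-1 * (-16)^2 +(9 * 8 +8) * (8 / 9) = -1664 / 9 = -184.89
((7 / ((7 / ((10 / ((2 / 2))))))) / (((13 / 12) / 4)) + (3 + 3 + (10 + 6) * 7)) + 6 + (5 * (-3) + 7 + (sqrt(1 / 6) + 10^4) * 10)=100157.01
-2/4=-1/2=-0.50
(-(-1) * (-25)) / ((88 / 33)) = -75 / 8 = -9.38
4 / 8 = 1 / 2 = 0.50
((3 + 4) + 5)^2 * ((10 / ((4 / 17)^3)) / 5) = 44217 / 2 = 22108.50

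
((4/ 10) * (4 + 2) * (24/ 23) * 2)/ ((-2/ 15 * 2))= -432/ 23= -18.78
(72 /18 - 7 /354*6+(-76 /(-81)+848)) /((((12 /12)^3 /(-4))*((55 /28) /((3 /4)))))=-22823500 /17523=-1302.49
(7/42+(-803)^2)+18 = 3868963/6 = 644827.17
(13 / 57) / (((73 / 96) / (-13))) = -5408 / 1387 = -3.90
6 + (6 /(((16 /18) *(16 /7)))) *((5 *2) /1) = 1137 /32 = 35.53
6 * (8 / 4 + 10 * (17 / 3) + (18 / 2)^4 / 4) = 20387 / 2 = 10193.50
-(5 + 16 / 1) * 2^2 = -84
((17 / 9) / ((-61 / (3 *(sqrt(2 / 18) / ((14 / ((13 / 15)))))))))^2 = 48841 / 13291784100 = 0.00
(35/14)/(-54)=-5/108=-0.05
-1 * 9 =-9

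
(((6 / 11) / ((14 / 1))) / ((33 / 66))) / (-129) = -2 / 3311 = -0.00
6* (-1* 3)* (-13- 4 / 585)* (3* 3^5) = 11093922 / 65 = 170675.72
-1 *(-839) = 839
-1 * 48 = -48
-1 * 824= -824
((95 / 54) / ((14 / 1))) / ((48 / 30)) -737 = -4456901 / 6048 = -736.92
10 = 10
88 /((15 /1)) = 88 /15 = 5.87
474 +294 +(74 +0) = 842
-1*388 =-388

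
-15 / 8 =-1.88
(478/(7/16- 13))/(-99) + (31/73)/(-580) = 323199451/842523660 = 0.38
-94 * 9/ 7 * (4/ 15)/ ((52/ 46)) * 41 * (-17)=19871.39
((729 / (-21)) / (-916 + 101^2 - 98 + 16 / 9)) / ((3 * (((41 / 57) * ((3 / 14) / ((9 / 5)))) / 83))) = -20693394 / 16953295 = -1.22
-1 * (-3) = 3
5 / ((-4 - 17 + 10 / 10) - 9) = -5 / 29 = -0.17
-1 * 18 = -18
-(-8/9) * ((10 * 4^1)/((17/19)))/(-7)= -6080/1071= -5.68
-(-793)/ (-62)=-793/ 62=-12.79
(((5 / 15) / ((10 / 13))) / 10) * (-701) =-9113 / 300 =-30.38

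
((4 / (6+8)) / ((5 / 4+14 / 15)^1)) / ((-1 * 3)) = -40 / 917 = -0.04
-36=-36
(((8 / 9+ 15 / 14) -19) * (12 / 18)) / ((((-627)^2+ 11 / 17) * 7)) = -36499 / 8841878892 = -0.00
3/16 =0.19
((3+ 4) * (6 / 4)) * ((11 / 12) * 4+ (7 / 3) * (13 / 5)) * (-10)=-1022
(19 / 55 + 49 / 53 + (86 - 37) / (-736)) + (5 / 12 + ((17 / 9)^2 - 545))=-93808879243 / 173780640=-539.81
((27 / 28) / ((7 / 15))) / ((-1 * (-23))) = 405 / 4508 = 0.09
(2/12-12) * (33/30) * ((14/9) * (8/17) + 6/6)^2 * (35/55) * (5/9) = -34901825/2528172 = -13.81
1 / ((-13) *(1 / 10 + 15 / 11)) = -110 / 2093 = -0.05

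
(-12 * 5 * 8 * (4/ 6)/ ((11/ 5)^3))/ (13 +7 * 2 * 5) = -40000/ 110473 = -0.36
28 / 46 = 14 / 23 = 0.61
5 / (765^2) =1 / 117045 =0.00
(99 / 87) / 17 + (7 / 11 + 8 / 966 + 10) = 28056944 / 2619309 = 10.71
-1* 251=-251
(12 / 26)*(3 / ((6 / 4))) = 12 / 13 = 0.92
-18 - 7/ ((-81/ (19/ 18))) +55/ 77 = -175487/ 10206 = -17.19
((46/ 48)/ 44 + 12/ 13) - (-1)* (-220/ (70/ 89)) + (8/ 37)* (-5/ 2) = -993101119/ 3555552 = -279.31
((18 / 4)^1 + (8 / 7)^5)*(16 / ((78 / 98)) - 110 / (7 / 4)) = -1265238964 / 4588311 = -275.75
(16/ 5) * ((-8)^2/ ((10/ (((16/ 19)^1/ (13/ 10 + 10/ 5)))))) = 16384/ 3135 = 5.23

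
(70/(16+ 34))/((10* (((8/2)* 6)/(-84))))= -49/100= -0.49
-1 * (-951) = 951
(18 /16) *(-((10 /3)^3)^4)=-125000000000 /59049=-2116885.98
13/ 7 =1.86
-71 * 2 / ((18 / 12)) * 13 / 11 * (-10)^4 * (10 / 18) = -184600000 / 297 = -621548.82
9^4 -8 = 6553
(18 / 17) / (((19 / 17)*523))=18 / 9937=0.00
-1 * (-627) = 627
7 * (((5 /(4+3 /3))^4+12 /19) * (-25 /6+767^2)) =765946853 /114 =6718832.04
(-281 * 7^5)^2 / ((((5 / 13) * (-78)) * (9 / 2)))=-22304528136289 / 135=-165218726935.47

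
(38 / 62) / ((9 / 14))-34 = -9220 / 279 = -33.05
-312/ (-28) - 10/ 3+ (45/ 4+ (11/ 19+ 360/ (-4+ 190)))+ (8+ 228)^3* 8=5202602746241/ 49476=105154069.57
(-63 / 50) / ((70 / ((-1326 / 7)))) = 5967 / 1750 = 3.41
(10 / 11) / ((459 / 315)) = 350 / 561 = 0.62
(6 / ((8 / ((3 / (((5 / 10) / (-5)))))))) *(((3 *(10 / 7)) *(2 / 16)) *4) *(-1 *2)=675 / 7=96.43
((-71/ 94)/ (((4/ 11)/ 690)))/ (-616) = 2.33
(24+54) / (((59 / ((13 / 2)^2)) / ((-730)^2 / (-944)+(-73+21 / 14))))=-989302509 / 27848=-35525.08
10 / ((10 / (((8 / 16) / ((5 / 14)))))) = 7 / 5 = 1.40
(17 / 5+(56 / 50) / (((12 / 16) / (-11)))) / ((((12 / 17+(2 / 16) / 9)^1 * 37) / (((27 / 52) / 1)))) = -0.25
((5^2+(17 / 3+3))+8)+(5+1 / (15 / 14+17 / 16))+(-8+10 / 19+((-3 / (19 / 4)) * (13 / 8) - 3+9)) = 64007 / 1434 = 44.64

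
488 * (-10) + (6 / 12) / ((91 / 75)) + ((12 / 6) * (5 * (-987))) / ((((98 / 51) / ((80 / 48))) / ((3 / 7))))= -10890745 / 1274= -8548.47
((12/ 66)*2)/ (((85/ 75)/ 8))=480/ 187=2.57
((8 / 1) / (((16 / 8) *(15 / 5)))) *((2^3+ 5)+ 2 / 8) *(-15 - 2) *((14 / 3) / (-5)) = 12614 / 45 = 280.31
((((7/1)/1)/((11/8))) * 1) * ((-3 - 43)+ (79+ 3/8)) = 1869/11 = 169.91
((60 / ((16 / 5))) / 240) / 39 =5 / 2496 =0.00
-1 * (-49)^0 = -1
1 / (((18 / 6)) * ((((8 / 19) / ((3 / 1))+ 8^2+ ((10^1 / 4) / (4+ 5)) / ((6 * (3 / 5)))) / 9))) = 18468 / 395323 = 0.05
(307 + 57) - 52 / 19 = 6864 / 19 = 361.26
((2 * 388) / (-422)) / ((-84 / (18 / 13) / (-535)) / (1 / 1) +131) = -622740 / 44402207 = -0.01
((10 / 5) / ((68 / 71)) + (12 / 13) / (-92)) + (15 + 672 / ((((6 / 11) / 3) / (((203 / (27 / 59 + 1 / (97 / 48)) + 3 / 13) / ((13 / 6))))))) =3800094301459 / 10440482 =363976.90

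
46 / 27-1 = 19 / 27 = 0.70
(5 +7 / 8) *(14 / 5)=329 / 20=16.45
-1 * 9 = -9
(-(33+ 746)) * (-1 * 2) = 1558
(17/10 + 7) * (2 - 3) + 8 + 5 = 43/10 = 4.30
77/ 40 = 1.92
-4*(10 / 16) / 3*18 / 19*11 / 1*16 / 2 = -1320 / 19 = -69.47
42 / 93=14 / 31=0.45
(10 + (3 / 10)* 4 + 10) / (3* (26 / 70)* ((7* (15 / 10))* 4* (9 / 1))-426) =-53 / 12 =-4.42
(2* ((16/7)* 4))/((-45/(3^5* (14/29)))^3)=-987614208/3048625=-323.95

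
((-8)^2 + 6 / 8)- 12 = 211 / 4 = 52.75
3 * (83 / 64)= 3.89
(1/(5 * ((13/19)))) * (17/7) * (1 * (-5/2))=-1.77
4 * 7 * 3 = 84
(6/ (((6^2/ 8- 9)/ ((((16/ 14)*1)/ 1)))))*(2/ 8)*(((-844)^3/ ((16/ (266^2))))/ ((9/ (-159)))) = -161041737313408/ 9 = -17893526368156.44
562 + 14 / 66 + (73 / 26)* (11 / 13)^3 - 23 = 1019635247 / 1885026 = 540.91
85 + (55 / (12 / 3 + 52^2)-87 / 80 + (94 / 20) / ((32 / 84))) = 65175 / 677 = 96.27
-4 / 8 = -1 / 2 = -0.50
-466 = -466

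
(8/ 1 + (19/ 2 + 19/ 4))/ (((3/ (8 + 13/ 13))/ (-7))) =-1869/ 4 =-467.25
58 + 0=58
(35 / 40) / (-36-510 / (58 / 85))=-203 / 181752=-0.00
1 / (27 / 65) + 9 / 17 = 1348 / 459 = 2.94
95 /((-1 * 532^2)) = -5 /14896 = -0.00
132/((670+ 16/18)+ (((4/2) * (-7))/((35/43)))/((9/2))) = 990/5003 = 0.20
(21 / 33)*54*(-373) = -140994 / 11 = -12817.64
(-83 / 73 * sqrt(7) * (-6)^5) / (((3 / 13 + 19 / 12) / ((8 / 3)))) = 268489728 * sqrt(7) / 20659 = 34384.87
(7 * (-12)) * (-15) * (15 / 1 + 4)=23940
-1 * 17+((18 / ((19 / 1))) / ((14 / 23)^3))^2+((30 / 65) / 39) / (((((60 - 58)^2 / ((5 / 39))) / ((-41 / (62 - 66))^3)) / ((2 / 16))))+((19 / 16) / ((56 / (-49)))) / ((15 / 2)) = 799922178532921 / 1433232720890880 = 0.56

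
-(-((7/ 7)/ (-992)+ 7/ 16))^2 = -187489/ 984064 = -0.19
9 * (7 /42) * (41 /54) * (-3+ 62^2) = 157481 /36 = 4374.47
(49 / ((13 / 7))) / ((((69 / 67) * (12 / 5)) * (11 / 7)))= 804335 / 118404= 6.79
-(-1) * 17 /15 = 17 /15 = 1.13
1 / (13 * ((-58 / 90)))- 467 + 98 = -139158 / 377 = -369.12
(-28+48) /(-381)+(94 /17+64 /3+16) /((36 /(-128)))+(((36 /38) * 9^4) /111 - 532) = -25754122282 /40979979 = -628.46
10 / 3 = 3.33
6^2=36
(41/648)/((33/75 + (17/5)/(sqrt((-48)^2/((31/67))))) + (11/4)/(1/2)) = 36260400/3403937753 - 174250 * sqrt(2077)/91906319331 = 0.01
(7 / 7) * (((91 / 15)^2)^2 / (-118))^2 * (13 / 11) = 61132828589969773 / 392542579687500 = 155.74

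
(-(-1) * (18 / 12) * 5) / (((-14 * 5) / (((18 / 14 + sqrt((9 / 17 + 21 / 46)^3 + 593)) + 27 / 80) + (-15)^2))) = -380727 / 15680-3 * sqrt(222117631884170) / 17122672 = -26.89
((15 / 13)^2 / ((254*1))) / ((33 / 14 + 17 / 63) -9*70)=-14175 / 1696628687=-0.00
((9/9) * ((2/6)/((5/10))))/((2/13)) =13/3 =4.33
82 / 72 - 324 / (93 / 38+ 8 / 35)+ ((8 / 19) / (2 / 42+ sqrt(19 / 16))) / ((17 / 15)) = -41515802293729 / 346094826876+ 211680 * sqrt(19) / 2701249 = -119.61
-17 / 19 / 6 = -17 / 114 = -0.15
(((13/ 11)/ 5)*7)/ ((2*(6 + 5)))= 91/ 1210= 0.08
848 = 848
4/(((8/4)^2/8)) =8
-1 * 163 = -163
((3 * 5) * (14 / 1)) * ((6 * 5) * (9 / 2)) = 28350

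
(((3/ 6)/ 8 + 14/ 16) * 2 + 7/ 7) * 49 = 1127/ 8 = 140.88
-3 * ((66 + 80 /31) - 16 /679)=-4329174 /21049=-205.67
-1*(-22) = 22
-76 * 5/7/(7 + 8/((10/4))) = -1900/357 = -5.32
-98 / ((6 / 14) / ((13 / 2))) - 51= -4612 / 3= -1537.33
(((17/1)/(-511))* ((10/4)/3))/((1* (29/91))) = -1105/12702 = -0.09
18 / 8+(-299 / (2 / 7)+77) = -3869 / 4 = -967.25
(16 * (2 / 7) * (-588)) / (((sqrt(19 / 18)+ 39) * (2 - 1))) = -1886976 / 27359+ 8064 * sqrt(38) / 27359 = -67.15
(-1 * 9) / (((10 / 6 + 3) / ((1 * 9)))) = -243 / 14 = -17.36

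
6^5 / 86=3888 / 43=90.42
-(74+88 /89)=-74.99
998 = 998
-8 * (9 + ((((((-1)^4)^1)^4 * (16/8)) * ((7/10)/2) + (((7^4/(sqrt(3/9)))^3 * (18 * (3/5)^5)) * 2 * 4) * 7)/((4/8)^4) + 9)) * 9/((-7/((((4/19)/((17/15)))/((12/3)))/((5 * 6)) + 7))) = 23772888/11305 + 3785433069113091099648 * sqrt(3)/1009375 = 6495665539920629.81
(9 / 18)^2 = 1 / 4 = 0.25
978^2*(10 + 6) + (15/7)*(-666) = 107116218/7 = 15302316.86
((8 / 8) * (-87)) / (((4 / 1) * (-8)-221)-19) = 87 / 272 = 0.32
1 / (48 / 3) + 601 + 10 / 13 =125181 / 208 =601.83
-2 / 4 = -1 / 2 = -0.50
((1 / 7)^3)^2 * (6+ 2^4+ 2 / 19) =60 / 319333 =0.00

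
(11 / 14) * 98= 77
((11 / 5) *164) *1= 1804 / 5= 360.80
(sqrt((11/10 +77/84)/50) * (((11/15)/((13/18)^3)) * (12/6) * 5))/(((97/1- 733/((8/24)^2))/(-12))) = 117612 * sqrt(30)/89253125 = 0.01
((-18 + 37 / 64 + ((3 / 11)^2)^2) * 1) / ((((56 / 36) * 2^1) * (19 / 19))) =-146875779 / 26236672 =-5.60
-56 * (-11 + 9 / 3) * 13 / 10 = 2912 / 5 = 582.40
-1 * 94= -94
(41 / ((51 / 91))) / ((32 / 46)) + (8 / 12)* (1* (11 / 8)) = 86561 / 816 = 106.08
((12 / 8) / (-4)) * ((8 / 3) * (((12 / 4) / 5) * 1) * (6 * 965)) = -3474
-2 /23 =-0.09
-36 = -36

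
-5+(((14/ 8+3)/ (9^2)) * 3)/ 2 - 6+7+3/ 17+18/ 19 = -194527/ 69768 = -2.79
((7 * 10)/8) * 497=4348.75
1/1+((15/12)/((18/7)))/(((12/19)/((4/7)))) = 311/216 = 1.44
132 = 132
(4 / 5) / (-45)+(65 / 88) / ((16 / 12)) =42467 / 79200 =0.54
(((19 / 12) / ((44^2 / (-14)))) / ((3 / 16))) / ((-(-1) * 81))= -133 / 176418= -0.00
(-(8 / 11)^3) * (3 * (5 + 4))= -13824 / 1331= -10.39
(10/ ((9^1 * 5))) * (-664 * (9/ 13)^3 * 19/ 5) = -2043792/ 10985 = -186.05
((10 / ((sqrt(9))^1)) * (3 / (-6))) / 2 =-5 / 6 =-0.83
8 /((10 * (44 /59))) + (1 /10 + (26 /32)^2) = 25807 /14080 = 1.83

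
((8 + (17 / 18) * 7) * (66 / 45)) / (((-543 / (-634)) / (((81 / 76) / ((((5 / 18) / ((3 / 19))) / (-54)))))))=-1337104098 / 1633525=-818.54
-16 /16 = -1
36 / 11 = 3.27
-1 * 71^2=-5041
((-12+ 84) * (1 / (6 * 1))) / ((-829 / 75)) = -900 / 829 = -1.09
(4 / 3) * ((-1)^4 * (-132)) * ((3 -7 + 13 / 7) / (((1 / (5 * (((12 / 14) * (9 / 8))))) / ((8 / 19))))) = 712800 / 931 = 765.63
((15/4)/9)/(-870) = -1/2088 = -0.00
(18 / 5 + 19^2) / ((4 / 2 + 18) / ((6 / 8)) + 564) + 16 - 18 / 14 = 950863 / 62020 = 15.33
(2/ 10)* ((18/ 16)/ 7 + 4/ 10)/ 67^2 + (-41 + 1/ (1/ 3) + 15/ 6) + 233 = 1241208657/ 6284600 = 197.50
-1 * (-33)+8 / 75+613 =48458 / 75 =646.11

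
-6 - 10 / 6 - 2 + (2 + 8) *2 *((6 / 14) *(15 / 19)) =-2.90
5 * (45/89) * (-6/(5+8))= -1350/1157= -1.17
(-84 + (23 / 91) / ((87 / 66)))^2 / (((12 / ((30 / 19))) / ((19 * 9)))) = 1100613800250 / 6964321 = 158036.05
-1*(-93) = 93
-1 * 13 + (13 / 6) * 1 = -10.83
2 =2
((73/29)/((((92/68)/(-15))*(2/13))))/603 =-80665/268134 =-0.30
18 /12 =3 /2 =1.50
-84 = -84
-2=-2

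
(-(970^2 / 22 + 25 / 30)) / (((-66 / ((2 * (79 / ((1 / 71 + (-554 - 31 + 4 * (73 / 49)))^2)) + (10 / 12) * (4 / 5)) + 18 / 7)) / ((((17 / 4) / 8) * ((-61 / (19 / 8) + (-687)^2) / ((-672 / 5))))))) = -14137234456082465541994177075 / 3611077536301928275968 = -3914962.86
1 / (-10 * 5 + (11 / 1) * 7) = 1 / 27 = 0.04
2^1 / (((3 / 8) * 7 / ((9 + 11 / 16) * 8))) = 1240 / 21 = 59.05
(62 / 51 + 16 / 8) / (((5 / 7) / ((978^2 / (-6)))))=-717675.58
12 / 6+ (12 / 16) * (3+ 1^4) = 5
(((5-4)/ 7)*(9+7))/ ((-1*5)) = -16/ 35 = -0.46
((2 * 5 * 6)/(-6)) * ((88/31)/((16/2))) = -110/31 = -3.55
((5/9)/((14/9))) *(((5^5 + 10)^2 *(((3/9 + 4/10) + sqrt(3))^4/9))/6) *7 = 382470836 *sqrt(3)/81 + 10486890799/1215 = 16809691.03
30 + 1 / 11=331 / 11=30.09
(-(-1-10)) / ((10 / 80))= 88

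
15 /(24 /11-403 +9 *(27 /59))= -9735 /257458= -0.04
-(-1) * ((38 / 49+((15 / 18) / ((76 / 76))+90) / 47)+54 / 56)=101491 / 27636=3.67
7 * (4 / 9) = 28 / 9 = 3.11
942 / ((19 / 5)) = 247.89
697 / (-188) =-697 / 188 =-3.71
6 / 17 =0.35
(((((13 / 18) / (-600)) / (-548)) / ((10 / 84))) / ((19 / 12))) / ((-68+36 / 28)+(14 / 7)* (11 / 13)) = -8281 / 46205853000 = -0.00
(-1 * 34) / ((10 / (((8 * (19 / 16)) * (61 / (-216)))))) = 19703 / 2160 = 9.12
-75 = -75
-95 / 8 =-11.88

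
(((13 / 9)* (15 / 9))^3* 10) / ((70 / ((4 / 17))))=0.47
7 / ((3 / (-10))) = -70 / 3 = -23.33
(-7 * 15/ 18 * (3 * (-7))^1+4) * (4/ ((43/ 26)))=13156/ 43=305.95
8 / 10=4 / 5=0.80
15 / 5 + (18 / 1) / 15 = 21 / 5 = 4.20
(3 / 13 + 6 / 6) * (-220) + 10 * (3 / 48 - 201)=-237135 / 104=-2280.14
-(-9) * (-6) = -54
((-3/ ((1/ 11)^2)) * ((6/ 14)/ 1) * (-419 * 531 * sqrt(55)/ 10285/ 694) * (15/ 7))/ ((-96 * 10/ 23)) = -46055223 * sqrt(55)/ 184992640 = -1.85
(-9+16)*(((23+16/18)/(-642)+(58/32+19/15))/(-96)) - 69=-1535860279/22187520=-69.22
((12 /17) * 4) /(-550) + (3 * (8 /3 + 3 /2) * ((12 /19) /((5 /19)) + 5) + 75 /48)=7035491 /74800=94.06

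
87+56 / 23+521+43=15029 / 23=653.43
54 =54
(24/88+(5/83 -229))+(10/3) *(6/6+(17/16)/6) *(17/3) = -81420571/394416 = -206.43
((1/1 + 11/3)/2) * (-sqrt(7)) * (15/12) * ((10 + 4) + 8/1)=-385 * sqrt(7)/6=-169.77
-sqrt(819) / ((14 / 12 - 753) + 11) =18* sqrt(91) / 4445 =0.04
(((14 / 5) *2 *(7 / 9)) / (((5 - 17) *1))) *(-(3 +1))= 196 / 135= 1.45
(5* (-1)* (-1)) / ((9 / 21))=35 / 3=11.67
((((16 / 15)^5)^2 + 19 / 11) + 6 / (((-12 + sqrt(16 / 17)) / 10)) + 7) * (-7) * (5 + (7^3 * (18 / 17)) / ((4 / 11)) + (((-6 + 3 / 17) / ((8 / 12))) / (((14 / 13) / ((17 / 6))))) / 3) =-5120954846310319897511 / 131125685625000000 + 14223945 * sqrt(17) / 20672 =-36216.77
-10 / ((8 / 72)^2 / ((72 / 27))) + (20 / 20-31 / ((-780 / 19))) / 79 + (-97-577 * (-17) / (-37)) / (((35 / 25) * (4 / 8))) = -6104026547 / 2279940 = -2677.28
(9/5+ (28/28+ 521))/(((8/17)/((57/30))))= 845937/400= 2114.84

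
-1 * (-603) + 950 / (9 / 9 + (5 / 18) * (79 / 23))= 881127 / 809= 1089.16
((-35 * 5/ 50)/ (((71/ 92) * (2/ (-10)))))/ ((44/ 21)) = 16905/ 1562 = 10.82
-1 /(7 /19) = -19 /7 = -2.71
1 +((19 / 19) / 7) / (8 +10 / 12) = 1.02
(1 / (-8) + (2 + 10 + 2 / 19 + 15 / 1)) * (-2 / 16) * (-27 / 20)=110727 / 24320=4.55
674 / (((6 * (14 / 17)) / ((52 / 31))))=148954 / 651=228.81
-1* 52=-52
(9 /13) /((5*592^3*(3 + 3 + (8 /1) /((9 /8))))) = 81 /1591330856960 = 0.00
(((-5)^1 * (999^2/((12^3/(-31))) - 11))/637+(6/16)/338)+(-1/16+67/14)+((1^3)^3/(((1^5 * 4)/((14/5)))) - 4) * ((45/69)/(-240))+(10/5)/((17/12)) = 152065738177/1036118720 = 146.76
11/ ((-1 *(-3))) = 11/ 3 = 3.67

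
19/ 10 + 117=1189/ 10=118.90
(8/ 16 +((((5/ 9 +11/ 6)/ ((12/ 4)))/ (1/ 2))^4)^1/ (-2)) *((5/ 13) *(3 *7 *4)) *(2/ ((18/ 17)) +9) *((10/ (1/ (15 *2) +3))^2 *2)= -8084608000000/ 389191959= -20772.80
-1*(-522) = 522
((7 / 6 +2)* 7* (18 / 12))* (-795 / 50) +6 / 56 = -147999 / 280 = -528.57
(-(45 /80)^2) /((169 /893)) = -72333 /43264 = -1.67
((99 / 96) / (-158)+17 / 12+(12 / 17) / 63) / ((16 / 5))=12827575 / 28879872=0.44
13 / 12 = 1.08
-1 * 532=-532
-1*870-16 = -886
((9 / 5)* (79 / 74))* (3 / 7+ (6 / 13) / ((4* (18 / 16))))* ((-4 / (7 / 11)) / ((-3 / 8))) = 403216 / 23569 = 17.11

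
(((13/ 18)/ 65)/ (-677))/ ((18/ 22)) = -11/ 548370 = -0.00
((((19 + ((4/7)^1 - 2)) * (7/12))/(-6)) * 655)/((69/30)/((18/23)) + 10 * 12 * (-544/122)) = 24572325/11685862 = 2.10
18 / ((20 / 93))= 837 / 10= 83.70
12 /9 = 1.33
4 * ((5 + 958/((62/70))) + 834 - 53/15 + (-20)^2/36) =10759304/1395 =7712.76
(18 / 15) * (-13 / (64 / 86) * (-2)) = 1677 / 40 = 41.92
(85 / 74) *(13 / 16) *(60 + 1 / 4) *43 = 11451115 / 4736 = 2417.89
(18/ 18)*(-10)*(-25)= 250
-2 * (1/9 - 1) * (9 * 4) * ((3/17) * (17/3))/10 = 32/5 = 6.40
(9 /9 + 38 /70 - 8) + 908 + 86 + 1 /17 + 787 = 1774.60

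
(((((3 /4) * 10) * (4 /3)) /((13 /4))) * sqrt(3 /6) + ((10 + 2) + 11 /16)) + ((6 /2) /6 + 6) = 20 * sqrt(2) /13 + 307 /16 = 21.36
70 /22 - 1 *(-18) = 233 /11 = 21.18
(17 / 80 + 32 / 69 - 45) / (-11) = 244667 / 60720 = 4.03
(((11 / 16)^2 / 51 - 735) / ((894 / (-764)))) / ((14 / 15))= 9164217245 / 13617408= 672.98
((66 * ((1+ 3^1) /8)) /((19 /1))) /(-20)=-33 /380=-0.09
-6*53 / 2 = -159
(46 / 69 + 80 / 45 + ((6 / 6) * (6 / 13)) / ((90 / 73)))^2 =2719201 / 342225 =7.95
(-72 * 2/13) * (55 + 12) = -9648/13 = -742.15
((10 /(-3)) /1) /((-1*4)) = 5 /6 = 0.83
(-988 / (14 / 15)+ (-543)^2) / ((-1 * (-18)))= 685511 / 42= 16321.69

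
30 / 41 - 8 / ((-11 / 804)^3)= 170467696122 / 54571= 3123778.13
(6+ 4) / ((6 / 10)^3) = 1250 / 27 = 46.30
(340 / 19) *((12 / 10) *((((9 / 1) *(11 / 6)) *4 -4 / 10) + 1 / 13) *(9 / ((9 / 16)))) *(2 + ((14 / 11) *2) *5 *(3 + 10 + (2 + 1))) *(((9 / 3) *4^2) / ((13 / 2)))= 465507606528 / 13585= 34266294.19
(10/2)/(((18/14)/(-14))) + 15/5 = -463/9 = -51.44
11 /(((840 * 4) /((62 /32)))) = 341 /53760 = 0.01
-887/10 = -88.70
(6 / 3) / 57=2 / 57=0.04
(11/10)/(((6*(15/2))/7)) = 77/450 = 0.17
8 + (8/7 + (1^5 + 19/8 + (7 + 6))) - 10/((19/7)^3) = 9609431/384104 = 25.02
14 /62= 0.23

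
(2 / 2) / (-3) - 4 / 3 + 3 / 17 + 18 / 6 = 77 / 51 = 1.51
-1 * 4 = -4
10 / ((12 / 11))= 55 / 6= 9.17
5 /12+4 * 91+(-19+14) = 4313 /12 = 359.42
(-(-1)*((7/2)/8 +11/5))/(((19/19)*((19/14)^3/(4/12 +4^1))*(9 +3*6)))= 940849/5555790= 0.17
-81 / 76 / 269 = -81 / 20444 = -0.00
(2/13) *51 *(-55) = -5610/13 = -431.54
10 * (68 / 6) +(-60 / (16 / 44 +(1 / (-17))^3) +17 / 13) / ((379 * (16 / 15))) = 174851160715 / 1548339312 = 112.93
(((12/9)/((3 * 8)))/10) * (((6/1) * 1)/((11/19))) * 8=76/165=0.46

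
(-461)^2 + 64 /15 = 3187879 /15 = 212525.27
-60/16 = -15/4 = -3.75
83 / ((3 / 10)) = 276.67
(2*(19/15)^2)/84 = 0.04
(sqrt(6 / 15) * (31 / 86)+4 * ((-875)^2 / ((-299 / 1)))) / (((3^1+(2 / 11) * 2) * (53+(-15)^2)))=-16843750 / 1537757+341 * sqrt(10) / 4422980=-10.95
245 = 245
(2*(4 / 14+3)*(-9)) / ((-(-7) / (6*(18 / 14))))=-22356 / 343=-65.18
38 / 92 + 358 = 16487 / 46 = 358.41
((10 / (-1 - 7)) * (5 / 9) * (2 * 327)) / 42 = -2725 / 252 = -10.81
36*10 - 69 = 291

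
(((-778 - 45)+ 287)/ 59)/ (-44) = 134/ 649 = 0.21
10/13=0.77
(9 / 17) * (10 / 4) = 45 / 34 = 1.32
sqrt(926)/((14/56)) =4 * sqrt(926) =121.72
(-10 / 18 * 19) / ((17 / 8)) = -760 / 153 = -4.97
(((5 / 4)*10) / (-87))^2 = 625 / 30276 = 0.02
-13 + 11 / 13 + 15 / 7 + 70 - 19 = 3730 / 91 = 40.99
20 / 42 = 10 / 21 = 0.48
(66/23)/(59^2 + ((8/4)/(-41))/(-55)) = 0.00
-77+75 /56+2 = -4125 /56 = -73.66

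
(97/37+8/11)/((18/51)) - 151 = -345571/2442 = -141.51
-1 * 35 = -35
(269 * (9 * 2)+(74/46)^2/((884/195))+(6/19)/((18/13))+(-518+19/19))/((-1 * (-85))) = 8869635431/174284340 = 50.89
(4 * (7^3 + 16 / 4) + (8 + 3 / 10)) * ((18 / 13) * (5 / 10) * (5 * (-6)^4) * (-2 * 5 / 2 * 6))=-2442966480 / 13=-187920498.46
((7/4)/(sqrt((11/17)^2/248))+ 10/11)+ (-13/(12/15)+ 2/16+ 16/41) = -53491/3608+ 119 * sqrt(62)/22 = 27.77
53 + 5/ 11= 588/ 11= 53.45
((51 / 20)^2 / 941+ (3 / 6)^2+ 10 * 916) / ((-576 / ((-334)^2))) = -96159060430189 / 54201600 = -1774100.03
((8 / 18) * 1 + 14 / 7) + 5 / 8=221 / 72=3.07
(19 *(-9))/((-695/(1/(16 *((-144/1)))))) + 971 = 971.00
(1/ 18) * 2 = 1/ 9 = 0.11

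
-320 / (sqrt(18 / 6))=-320 *sqrt(3) / 3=-184.75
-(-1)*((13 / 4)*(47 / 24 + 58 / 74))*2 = 31655 / 1776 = 17.82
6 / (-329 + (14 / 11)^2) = -0.02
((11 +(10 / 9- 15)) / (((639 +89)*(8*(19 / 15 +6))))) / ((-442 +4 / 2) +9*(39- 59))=1 / 9082752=0.00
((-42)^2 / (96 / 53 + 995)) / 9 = 10388 / 52831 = 0.20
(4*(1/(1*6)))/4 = 1/6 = 0.17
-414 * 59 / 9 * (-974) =2643436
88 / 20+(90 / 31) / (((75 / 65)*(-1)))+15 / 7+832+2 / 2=908174 / 1085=837.03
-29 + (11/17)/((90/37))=-43963/1530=-28.73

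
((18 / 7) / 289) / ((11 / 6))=108 / 22253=0.00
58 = 58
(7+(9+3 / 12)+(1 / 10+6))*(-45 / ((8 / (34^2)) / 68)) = -19764999 / 2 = -9882499.50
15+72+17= 104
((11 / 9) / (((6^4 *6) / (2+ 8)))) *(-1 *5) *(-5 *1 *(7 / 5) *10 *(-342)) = -182875 / 972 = -188.14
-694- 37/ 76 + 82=-46549/ 76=-612.49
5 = 5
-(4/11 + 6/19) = -142/209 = -0.68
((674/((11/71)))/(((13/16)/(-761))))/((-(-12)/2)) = -291335152/429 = -679102.92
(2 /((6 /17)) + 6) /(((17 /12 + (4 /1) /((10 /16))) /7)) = 700 /67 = 10.45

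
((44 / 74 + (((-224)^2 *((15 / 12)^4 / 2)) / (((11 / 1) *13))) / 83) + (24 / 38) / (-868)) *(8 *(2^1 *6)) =1000225997280 / 1810627819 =552.42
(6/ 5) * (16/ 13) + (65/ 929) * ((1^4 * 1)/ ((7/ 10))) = 666538/ 422695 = 1.58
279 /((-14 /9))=-2511 /14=-179.36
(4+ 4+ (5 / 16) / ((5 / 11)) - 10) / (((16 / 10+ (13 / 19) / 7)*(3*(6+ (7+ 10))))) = -4655 / 415472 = -0.01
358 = 358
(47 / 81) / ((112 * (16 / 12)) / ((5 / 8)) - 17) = 235 / 89883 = 0.00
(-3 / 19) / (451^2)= -3 / 3864619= -0.00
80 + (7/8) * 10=355/4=88.75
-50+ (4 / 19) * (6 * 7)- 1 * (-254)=4044 / 19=212.84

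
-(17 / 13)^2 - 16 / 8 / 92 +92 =701745 / 7774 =90.27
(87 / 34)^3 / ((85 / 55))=7243533 / 668168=10.84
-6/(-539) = 6/539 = 0.01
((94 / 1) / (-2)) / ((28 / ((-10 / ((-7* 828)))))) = -235 / 81144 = -0.00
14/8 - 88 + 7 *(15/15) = -317/4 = -79.25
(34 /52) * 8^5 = 278528 /13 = 21425.23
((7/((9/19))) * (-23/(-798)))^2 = 529/2916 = 0.18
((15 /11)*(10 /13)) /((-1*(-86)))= 75 /6149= 0.01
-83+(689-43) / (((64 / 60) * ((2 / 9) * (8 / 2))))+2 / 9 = 344765 / 576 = 598.55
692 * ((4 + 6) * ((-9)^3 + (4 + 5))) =-4982400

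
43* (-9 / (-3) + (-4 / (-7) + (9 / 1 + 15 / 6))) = 9073 / 14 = 648.07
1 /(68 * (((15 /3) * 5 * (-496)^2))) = 1 /418227200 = 0.00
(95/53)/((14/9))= 855/742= 1.15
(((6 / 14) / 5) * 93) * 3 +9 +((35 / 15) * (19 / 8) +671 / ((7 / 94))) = 9049.03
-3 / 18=-1 / 6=-0.17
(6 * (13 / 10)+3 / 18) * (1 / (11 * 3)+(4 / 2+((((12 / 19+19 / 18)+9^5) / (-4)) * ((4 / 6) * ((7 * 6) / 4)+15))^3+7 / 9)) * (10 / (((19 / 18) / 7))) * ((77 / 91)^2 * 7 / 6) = -1194998167692458179209807305119 / 79043335488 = -15118265952654254711.22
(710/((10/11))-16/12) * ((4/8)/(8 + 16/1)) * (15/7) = 11695/336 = 34.81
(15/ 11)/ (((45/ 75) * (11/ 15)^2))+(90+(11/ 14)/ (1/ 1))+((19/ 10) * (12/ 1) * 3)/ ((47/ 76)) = 900390913/ 4378990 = 205.62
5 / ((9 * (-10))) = -1 / 18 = -0.06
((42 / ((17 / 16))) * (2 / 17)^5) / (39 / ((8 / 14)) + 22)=86016 / 8713662409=0.00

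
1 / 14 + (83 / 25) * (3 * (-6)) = -20891 / 350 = -59.69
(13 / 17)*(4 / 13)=4 / 17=0.24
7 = 7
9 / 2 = 4.50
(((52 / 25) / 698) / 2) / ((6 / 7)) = 0.00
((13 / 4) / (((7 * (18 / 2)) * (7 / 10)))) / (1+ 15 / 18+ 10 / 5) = 65 / 3381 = 0.02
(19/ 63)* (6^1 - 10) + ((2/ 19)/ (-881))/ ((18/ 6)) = -1272206/ 1054557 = -1.21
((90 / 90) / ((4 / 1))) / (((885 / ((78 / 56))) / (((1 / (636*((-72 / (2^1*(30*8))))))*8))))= -0.00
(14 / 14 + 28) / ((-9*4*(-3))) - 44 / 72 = -37 / 108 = -0.34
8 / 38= 4 / 19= 0.21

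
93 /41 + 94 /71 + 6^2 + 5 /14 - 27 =527739 /40754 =12.95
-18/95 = -0.19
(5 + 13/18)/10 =0.57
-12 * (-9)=108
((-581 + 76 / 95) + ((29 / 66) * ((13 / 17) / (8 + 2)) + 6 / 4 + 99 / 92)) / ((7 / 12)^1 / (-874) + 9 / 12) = -5664012328 / 7348165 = -770.81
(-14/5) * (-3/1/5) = 42/25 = 1.68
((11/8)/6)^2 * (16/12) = 121/1728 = 0.07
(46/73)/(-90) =-23/3285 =-0.01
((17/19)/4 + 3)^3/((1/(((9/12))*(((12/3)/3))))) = 14706125/438976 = 33.50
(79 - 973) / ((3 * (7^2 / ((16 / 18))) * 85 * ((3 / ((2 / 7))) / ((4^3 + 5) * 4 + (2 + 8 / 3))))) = -4014656 / 2361555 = -1.70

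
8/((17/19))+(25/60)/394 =718741/80376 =8.94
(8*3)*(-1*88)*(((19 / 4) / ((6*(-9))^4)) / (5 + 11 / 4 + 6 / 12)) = -76 / 531441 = -0.00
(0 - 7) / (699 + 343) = -7 / 1042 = -0.01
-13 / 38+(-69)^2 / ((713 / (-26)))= -204919 / 1178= -173.96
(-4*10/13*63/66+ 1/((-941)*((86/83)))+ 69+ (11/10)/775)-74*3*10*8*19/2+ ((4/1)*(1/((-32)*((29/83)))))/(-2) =-1754606872391518007/10403603782000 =-168653.76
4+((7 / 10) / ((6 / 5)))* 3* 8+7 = 25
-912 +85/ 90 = -16399/ 18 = -911.06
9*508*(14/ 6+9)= 51816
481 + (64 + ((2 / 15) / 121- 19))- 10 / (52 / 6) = 12383771 / 23595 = 524.85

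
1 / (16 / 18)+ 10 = 89 / 8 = 11.12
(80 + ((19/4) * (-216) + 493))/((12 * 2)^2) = -151/192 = -0.79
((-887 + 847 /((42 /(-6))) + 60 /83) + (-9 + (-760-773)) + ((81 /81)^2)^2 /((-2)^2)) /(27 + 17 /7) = -5923939 /68392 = -86.62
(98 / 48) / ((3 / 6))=49 / 12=4.08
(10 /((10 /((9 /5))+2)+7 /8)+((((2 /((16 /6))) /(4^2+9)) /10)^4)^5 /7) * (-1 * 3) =-15120000000000000000000000000000000000000000000000006349434394221 /4249000000000000000000000000000000000000000000000000000000000000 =-3.56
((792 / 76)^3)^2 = 60254729561664 / 47045881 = 1280765.25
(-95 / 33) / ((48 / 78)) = -1235 / 264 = -4.68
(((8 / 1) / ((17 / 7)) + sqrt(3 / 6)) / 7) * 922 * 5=2305 * sqrt(2) / 7 + 36880 / 17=2635.09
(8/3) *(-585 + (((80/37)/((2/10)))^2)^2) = 196028926520/5622483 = 34865.19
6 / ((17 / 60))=360 / 17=21.18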